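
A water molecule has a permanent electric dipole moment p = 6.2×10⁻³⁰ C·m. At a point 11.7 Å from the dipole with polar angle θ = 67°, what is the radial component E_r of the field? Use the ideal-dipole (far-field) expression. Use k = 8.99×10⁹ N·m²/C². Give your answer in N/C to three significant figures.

E_r ≈ 2.72×10⁷ N/C

For a dipole, E_r = (2kp cosθ)/r³.
kp/r³ = (8.99×10⁹)(6.20×10⁻³⁰)/(1.17×10⁻⁹)³ = 3.480×10⁷ N/C.
E_r = 2·3.480×10⁷·cos67° = 2.720×10⁷ N/C.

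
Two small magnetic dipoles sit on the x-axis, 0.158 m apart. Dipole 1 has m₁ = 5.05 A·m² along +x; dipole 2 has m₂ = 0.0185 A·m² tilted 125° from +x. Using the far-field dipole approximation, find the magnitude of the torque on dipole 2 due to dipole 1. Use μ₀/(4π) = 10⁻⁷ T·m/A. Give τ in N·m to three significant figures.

Dipole B is on the axis of dipole A, so B₁ there is axial: B₁ = (μ₀/4π)·2m₁/r³ along +x.
B₁ = 2(10⁻⁷)(5.05)/(0.158)³ = 2.561×10⁻⁴ T.
τ = m₂ B₁ sinθ.
τ = (0.0185)(2.561×10⁻⁴)·sin125° = 3.880×10⁻⁶ N·m.

τ ≈ 3.88×10⁻⁶ N·m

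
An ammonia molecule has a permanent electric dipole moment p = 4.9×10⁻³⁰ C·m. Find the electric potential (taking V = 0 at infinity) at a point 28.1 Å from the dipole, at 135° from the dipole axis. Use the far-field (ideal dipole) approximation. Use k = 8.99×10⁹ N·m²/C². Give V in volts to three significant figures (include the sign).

The dipole potential is V = kp cosθ / r².
V = (8.99×10⁹)(4.90×10⁻³⁰)·cos135° / (2.81×10⁻⁹)² = -0.003945 V.

V ≈ -0.00394 V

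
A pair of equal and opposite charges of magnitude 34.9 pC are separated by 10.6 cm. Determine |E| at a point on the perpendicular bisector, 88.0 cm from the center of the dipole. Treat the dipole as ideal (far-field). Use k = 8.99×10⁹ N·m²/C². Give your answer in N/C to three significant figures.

E ≈ 0.0488 N/C

Dipole moment p = qd = (3.49×10⁻¹¹ C)(0.106 m) = 3.699×10⁻¹² C·m.
On the perpendicular bisector E = kp/r³ (half the axial value at the same distance).
E = (8.99×10⁹)(3.699×10⁻¹²) / (0.880)³ = 0.04880 N/C.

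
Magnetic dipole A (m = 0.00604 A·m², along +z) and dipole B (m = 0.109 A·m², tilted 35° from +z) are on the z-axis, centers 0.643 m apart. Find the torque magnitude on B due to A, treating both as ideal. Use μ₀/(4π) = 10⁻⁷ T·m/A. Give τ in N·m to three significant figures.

τ ≈ 2.84×10⁻¹⁰ N·m

Dipole B is on the axis of dipole A, so B₁ there is axial: B₁ = (μ₀/4π)·2m₁/r³ along +z.
B₁ = 2(10⁻⁷)(0.00604)/(0.643)³ = 4.544×10⁻⁹ T.
τ = m₂ B₁ sinθ.
τ = (0.109)(4.544×10⁻⁹)·sin35° = 2.841×10⁻¹⁰ N·m.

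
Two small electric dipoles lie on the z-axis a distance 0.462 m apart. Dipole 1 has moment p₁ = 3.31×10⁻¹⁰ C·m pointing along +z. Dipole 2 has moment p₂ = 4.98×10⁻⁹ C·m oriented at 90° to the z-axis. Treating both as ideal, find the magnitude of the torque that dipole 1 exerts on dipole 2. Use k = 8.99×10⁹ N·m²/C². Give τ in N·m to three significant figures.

τ ≈ 3.01×10⁻⁷ N·m

The second dipole sits on the axis of the first, so the field there is axial: E₁ = 2kp₁/r³ along +z.
E₁ = 2(8.99×10⁹)(3.31×10⁻¹⁰)/(0.462)³ = 60.35 N/C.
Torque on the second dipole: τ = p₂ E₁ sinθ.
τ = (4.98×10⁻⁹)(60.35)·sin90° = 3.006×10⁻⁷ N·m.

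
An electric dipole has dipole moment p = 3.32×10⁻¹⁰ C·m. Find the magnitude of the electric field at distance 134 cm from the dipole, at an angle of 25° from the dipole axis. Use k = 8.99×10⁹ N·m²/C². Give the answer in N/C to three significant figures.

E ≈ 2.31 N/C

At angle θ the dipole field magnitude is E = (kp/r³)·√(1 + 3cos²θ).
kp/r³ = (8.99×10⁹)(3.32×10⁻¹⁰) / (1.34)³ = 1.240 N/C.
√(1 + 3cos²25°) = √(1 + 3·0.8214) = √3.4642 ≈ 1.8612.
E ≈ 1.240 × 1.861 = 2.309 N/C.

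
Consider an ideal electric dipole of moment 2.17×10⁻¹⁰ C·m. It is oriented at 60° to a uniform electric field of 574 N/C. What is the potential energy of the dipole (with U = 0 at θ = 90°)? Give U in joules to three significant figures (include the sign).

U ≈ -6.23×10⁻⁸ J

U = −p·E = −pE cosθ.
U = −(2.17×10⁻¹⁰)(574)·cos60° = -6.228×10⁻⁸ J.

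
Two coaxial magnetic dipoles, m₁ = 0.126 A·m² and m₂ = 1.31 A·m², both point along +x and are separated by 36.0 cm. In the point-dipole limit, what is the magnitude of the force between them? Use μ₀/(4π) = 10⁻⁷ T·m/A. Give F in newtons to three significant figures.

F ≈ 5.90×10⁻⁶ N

On-axis B of dipole 1: B = (μ₀/4π)·2m₁/r³. Force on dipole 2: F = m₂·dB/dr.
dB/dr = −(μ₀/4π)·6m₁/r⁴, so |F| = (μ₀/4π)·6m₁m₂/r⁴.
F = 6(10⁻⁷)(0.126)(1.31)/(0.360)⁴ = 5.896×10⁻⁶ N.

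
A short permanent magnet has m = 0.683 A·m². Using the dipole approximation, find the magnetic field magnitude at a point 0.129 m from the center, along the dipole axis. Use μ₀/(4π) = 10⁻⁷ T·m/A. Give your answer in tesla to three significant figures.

B ≈ 6.36×10⁻⁵ T

On axis B = (μ₀/4π)·2m/r³.
B = 2·(10⁻⁷)·(0.683) / (0.129)³ = 6.363×10⁻⁵ T.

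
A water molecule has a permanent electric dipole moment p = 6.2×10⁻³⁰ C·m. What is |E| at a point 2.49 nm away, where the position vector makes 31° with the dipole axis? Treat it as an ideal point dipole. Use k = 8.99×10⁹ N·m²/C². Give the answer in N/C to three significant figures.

At angle θ the dipole field magnitude is E = (kp/r³)·√(1 + 3cos²θ).
kp/r³ = (8.99×10⁹)(6.20×10⁻³⁰) / (2.49×10⁻⁹)³ = 3.610×10⁶ N/C.
√(1 + 3cos²31°) = √(1 + 3·0.7347) = √3.2042 ≈ 1.7900.
E ≈ 3.610×10⁶ × 1.790 = 6.463×10⁶ N/C.

E ≈ 6.46×10⁶ N/C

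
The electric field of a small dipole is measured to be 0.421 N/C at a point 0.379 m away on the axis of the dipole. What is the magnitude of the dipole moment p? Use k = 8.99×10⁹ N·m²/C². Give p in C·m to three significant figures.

p ≈ 1.27×10⁻¹² C·m

On axis E = 2kp/r³, so p = Er³/(2k).
p = (0.421)·(0.379)³ / (2·8.99×10⁹) = 1.275×10⁻¹² C·m.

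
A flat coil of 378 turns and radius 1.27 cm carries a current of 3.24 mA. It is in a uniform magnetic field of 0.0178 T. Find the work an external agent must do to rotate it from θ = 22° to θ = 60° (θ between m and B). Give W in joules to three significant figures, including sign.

m = NIA = NIπa² = 378·(0.00324)·π·(0.0127)² = 6.206×10⁻⁴ A·m².
W_ext = ΔU = −mB cosθ₂ + mB cosθ₁ = mB(cosθ₁ − cosθ₂).
W = (6.206×10⁻⁴)(0.0178)·(cos22° − cos60°) = (1.105×10⁻⁵)·(+0.4272) = 4.719×10⁻⁶ J.

W ≈ 4.72×10⁻⁶ J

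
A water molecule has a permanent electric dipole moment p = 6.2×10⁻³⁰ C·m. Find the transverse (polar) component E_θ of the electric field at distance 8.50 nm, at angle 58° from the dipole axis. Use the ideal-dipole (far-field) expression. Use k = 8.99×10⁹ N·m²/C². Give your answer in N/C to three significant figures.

For a dipole, E_θ = (kp sinθ)/r³.
kp/r³ = (8.99×10⁹)(6.20×10⁻³⁰)/(8.50×10⁻⁹)³ = 9.076×10⁴ N/C.
E_θ = 9.076×10⁴·sin58° = 7.697×10⁴ N/C.

E_θ ≈ 7.70×10⁴ N/C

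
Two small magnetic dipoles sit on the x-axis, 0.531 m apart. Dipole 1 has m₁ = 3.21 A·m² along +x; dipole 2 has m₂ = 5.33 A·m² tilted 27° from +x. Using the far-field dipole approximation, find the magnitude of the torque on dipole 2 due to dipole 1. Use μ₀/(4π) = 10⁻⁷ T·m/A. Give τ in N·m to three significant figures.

τ ≈ 1.04×10⁻⁵ N·m

Dipole B is on the axis of dipole A, so B₁ there is axial: B₁ = (μ₀/4π)·2m₁/r³ along +x.
B₁ = 2(10⁻⁷)(3.21)/(0.531)³ = 4.288×10⁻⁶ T.
τ = m₂ B₁ sinθ.
τ = (5.33)(4.288×10⁻⁶)·sin27° = 1.038×10⁻⁵ N·m.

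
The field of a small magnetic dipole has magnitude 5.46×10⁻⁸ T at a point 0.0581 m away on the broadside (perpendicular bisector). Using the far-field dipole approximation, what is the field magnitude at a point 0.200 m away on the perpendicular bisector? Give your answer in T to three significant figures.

Dipole fields scale as 1/r³ in the far field; the geometry is the same at both points.
B₂ = B₁ · (r₁/r₂)³ = 5.46×10⁻⁸ · (0.0581/0.200)³.
(r₁/r₂)³ = (0.2905)³ = 0.02452.
B₂ ≈ 1.339×10⁻⁹ T.

B ≈ 1.34×10⁻⁹ T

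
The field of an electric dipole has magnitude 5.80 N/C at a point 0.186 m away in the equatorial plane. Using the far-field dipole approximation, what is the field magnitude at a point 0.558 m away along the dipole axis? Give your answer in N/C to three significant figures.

Dipole fields scale as 1/r³ in the far field.
The axial field is twice the equatorial field at the same r, so the geometry factor is 2/1.
E₂ = E₁ · (2/1) · (r₁/r₂)³ = 5.80 · 2 · (0.186/0.558)³.
(r₁/r₂)³ = (0.3333)³ = 0.03704.
E₂ ≈ 0.4296 N/C.

E ≈ 0.430 N/C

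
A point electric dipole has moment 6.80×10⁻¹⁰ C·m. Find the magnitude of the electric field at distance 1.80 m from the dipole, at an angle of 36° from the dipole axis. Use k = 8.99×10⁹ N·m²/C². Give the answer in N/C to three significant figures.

At angle θ the dipole field magnitude is E = (kp/r³)·√(1 + 3cos²θ).
kp/r³ = (8.99×10⁹)(6.80×10⁻¹⁰) / (1.80)³ = 1.048 N/C.
√(1 + 3cos²36°) = √(1 + 3·0.6545) = √2.9635 ≈ 1.7215.
E ≈ 1.048 × 1.721 = 1.804 N/C.

E ≈ 1.80 N/C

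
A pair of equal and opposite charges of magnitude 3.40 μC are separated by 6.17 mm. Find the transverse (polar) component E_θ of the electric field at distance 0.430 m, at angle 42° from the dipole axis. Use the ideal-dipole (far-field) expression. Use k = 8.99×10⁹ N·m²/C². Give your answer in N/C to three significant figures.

Dipole moment p = qd = (3.40×10⁻⁶ C)(0.00617 m) = 2.098×10⁻⁸ C·m.
For a dipole, E_θ = (kp sinθ)/r³.
kp/r³ = (8.99×10⁹)(2.098×10⁻⁸)/(0.430)³ = 2372 N/C.
E_θ = 2372·sin42° = 1587 N/C.

E_θ ≈ 1590 N/C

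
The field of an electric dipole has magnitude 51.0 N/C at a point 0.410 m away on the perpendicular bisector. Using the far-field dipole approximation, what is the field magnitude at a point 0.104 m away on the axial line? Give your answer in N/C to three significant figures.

Dipole fields scale as 1/r³ in the far field.
The axial field is twice the equatorial field at the same r, so the geometry factor is 2/1.
E₂ = E₁ · (2/1) · (r₁/r₂)³ = 51.0 · 2 · (0.410/0.104)³.
(r₁/r₂)³ = (3.942)³ = 61.27.
E₂ ≈ 6250 N/C.

E ≈ 6250 N/C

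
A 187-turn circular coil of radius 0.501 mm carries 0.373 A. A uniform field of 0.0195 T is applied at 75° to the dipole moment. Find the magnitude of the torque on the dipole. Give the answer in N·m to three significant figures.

m = NIA = NIπa² = 187·(0.373)·π·(5.01×10⁻⁴)² = 5.50×10⁻⁵ A·m².
Torque on a magnetic dipole: τ = mB sinθ.
τ = (5.50×10⁻⁵)(0.0195)·sin75° = 1.036×10⁻⁶ N·m.

τ ≈ 1.04×10⁻⁶ N·m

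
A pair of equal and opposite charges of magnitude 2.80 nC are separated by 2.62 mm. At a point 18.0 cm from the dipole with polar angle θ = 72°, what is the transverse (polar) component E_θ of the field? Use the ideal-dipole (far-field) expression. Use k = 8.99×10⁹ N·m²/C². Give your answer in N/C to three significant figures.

Dipole moment p = qd = (2.80×10⁻⁹ C)(0.00262 m) = 7.336×10⁻¹² C·m.
For a dipole, E_θ = (kp sinθ)/r³.
kp/r³ = (8.99×10⁹)(7.336×10⁻¹²)/(0.180)³ = 11.31 N/C.
E_θ = 11.31·sin72° = 10.75 N/C.

E_θ ≈ 10.8 N/C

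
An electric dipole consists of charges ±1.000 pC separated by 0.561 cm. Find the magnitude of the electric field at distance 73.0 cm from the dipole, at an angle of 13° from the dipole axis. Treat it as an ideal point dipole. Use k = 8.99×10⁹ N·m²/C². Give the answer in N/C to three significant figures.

Dipole moment p = qd = (1.00×10⁻¹² C)(0.00561 m) = 5.61×10⁻¹⁵ C·m.
At angle θ the dipole field magnitude is E = (kp/r³)·√(1 + 3cos²θ).
kp/r³ = (8.99×10⁹)(5.61×10⁻¹⁵) / (0.730)³ = 1.296×10⁻⁴ N/C.
√(1 + 3cos²13°) = √(1 + 3·0.9494) = √3.8482 ≈ 1.9617.
E ≈ 1.296×10⁻⁴ × 1.962 = 2.543×10⁻⁴ N/C.

E ≈ 2.54×10⁻⁴ N/C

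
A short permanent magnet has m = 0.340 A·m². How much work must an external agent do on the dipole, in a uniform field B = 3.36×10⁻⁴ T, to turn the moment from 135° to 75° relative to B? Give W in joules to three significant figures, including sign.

W_ext = ΔU = −mB cosθ₂ + mB cosθ₁ = mB(cosθ₁ − cosθ₂).
W = (0.340)(3.36×10⁻⁴)·(cos135° − cos75°) = (1.142×10⁻⁴)·(-0.9659) = -1.103×10⁻⁴ J.

W ≈ -1.10×10⁻⁴ J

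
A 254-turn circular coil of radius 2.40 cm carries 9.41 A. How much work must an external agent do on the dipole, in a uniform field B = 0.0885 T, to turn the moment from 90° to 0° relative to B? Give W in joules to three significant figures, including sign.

W ≈ -0.383 J

m = NIA = NIπa² = 254·(9.41)·π·(0.0240)² = 4.325 A·m².
W_ext = ΔU = −mB cosθ₂ + mB cosθ₁ = mB(cosθ₁ − cosθ₂).
W = (4.325)(0.0885)·(cos90° − cos0°) = (0.3828)·(-1.0000) = -0.3828 J.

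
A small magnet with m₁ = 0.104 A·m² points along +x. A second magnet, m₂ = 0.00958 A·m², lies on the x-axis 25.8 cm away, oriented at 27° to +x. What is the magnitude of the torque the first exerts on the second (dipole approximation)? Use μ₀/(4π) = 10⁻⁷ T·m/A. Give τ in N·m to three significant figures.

Dipole B is on the axis of dipole A, so B₁ there is axial: B₁ = (μ₀/4π)·2m₁/r³ along +x.
B₁ = 2(10⁻⁷)(0.104)/(0.258)³ = 1.211×10⁻⁶ T.
τ = m₂ B₁ sinθ.
τ = (0.00958)(1.211×10⁻⁶)·sin27° = 5.268×10⁻⁹ N·m.

τ ≈ 5.27×10⁻⁹ N·m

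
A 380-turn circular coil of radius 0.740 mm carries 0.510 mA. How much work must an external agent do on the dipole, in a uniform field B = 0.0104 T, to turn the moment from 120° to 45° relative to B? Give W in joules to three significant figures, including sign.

m = NIA = NIπa² = 380·(5.10×10⁻⁴)·π·(7.40×10⁻⁴)² = 3.334×10⁻⁷ A·m².
W_ext = ΔU = −mB cosθ₂ + mB cosθ₁ = mB(cosθ₁ − cosθ₂).
W = (3.334×10⁻⁷)(0.0104)·(cos120° − cos45°) = (3.467×10⁻⁹)·(-1.2071) = -4.185×10⁻⁹ J.

W ≈ -4.19×10⁻⁹ J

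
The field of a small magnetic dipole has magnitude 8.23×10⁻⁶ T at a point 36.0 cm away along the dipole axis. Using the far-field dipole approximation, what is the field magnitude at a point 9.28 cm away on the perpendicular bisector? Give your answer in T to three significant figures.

B ≈ 2.40×10⁻⁴ T

Dipole fields scale as 1/r³ in the far field.
The axial field is twice the equatorial field at the same r, so the geometry factor is 1/2.
B₂ = B₁ · (1/2) · (r₁/r₂)³ = 8.23×10⁻⁶ · 0.5 · (36.0/9.28)³.
(r₁/r₂)³ = (3.879)³ = 58.38.
B₂ ≈ 2.402×10⁻⁴ T.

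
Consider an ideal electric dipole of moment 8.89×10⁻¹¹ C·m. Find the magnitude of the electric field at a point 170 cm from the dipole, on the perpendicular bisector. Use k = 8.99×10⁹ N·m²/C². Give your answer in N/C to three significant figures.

E ≈ 0.163 N/C

On the perpendicular bisector E = kp/r³ (half the axial value at the same distance).
E = (8.99×10⁹)(8.89×10⁻¹¹) / (1.70)³ = 0.1627 N/C.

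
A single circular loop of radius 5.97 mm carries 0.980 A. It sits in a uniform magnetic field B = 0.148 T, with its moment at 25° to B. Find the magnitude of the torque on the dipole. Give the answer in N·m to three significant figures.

τ ≈ 6.86×10⁻⁶ N·m

Magnetic moment m = IA = Iπa² = (0.980)·π·(0.00597)² = 1.097×10⁻⁴ A·m².
Torque on a magnetic dipole: τ = mB sinθ.
τ = (1.097×10⁻⁴)(0.148)·sin25° = 6.861×10⁻⁶ N·m.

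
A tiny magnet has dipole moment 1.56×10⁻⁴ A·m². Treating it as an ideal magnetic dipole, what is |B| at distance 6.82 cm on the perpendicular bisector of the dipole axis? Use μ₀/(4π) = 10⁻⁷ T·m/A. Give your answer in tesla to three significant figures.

B ≈ 4.92×10⁻⁸ T

In the equatorial plane B = (μ₀/4π)·m/r³ (half the axial value).
B = (10⁻⁷)·(1.56×10⁻⁴) / (0.0682)³ = 4.918×10⁻⁸ T.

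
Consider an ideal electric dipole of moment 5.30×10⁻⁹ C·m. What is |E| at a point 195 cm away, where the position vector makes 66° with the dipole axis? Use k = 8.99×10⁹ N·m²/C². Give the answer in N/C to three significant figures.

At angle θ the dipole field magnitude is E = (kp/r³)·√(1 + 3cos²θ).
kp/r³ = (8.99×10⁹)(5.30×10⁻⁹) / (1.95)³ = 6.426 N/C.
√(1 + 3cos²66°) = √(1 + 3·0.1654) = √1.4963 ≈ 1.2232.
E ≈ 6.426 × 1.223 = 7.860 N/C.

E ≈ 7.86 N/C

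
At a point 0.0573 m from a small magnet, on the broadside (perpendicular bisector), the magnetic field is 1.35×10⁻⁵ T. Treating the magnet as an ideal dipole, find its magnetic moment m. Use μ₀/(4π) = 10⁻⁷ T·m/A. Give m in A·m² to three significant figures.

m ≈ 0.0254 A·m²

In the equatorial plane B = (μ₀/4π)·m/r³, so m = Br³·4π/(μ₀).
m = (1.35×10⁻⁵)·(0.0573)³ / (10⁻⁷) = 0.02540 A·m².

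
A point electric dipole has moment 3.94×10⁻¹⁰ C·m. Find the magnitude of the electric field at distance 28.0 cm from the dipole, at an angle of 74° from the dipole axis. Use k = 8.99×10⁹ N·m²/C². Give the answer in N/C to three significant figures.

E ≈ 179 N/C

At angle θ the dipole field magnitude is E = (kp/r³)·√(1 + 3cos²θ).
kp/r³ = (8.99×10⁹)(3.94×10⁻¹⁰) / (0.280)³ = 161.4 N/C.
√(1 + 3cos²74°) = √(1 + 3·0.0760) = √1.2279 ≈ 1.1081.
E ≈ 161.4 × 1.108 = 178.8 N/C.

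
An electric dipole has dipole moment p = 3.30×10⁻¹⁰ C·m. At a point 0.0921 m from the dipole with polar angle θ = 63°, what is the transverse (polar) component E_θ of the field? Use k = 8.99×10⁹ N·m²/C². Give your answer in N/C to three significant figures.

For a dipole, E_θ = (kp sinθ)/r³.
kp/r³ = (8.99×10⁹)(3.30×10⁻¹⁰)/(0.0921)³ = 3797 N/C.
E_θ = 3797·sin63° = 3384 N/C.

E_θ ≈ 3380 N/C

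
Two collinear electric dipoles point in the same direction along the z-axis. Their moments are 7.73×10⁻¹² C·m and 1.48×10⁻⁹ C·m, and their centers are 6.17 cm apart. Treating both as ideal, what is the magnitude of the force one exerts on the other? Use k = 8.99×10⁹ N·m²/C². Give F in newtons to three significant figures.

F ≈ 4.26×10⁻⁵ N

On-axis field of dipole 1 at distance r: E = 2kp₁/r³. Force on dipole 2 is F = p₂·dE/dr (gradient along axis).
dE/dr = −6kp₁/r⁴, so |F| = 6kp₁p₂/r⁴ (attractive for aligned moments).
F = 6(8.99×10⁹)(7.73×10⁻¹²)(1.48×10⁻⁹)/(0.0617)⁴ = 4.258×10⁻⁵ N.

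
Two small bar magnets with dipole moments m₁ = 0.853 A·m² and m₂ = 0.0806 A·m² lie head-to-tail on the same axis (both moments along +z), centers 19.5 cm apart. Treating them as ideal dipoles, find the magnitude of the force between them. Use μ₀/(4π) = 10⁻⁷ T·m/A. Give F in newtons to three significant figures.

F ≈ 2.85×10⁻⁵ N

On-axis B of dipole 1: B = (μ₀/4π)·2m₁/r³. Force on dipole 2: F = m₂·dB/dr.
dB/dr = −(μ₀/4π)·6m₁/r⁴, so |F| = (μ₀/4π)·6m₁m₂/r⁴.
F = 6(10⁻⁷)(0.853)(0.0806)/(0.195)⁴ = 2.853×10⁻⁵ N.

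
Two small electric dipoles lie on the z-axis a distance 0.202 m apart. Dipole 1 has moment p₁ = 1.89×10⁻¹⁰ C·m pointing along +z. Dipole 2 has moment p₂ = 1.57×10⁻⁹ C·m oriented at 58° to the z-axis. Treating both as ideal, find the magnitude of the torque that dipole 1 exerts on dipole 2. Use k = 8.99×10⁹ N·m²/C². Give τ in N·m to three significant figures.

The second dipole sits on the axis of the first, so the field there is axial: E₁ = 2kp₁/r³ along +z.
E₁ = 2(8.99×10⁹)(1.89×10⁻¹⁰)/(0.202)³ = 412.3 N/C.
Torque on the second dipole: τ = p₂ E₁ sinθ.
τ = (1.57×10⁻⁹)(412.3)·sin58° = 5.489×10⁻⁷ N·m.

τ ≈ 5.49×10⁻⁷ N·m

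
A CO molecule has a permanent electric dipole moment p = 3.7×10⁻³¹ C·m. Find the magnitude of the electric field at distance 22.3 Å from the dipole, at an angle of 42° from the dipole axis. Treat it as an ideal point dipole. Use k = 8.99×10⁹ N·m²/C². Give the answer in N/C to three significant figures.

E ≈ 4.89×10⁵ N/C

At angle θ the dipole field magnitude is E = (kp/r³)·√(1 + 3cos²θ).
kp/r³ = (8.99×10⁹)(3.70×10⁻³¹) / (2.23×10⁻⁹)³ = 2.999×10⁵ N/C.
√(1 + 3cos²42°) = √(1 + 3·0.5523) = √2.6568 ≈ 1.6300.
E ≈ 2.999×10⁵ × 1.630 = 4.889×10⁵ N/C.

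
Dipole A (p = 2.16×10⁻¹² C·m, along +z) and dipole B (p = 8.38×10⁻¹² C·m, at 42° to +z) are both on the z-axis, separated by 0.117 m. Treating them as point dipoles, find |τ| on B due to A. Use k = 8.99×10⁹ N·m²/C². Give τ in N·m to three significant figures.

τ ≈ 1.36×10⁻¹⁰ N·m

The second dipole sits on the axis of the first, so the field there is axial: E₁ = 2kp₁/r³ along +z.
E₁ = 2(8.99×10⁹)(2.16×10⁻¹²)/(0.117)³ = 24.25 N/C.
Torque on the second dipole: τ = p₂ E₁ sinθ.
τ = (8.38×10⁻¹²)(24.25)·sin42° = 1.360×10⁻¹⁰ N·m.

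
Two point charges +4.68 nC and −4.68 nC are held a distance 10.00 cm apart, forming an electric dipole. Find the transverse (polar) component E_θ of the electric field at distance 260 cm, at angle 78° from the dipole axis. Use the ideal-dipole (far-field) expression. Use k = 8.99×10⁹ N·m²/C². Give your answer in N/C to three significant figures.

E_θ ≈ 0.234 N/C

Dipole moment p = qd = (4.68×10⁻⁹ C)(0.100 m) = 4.68×10⁻¹⁰ C·m.
For a dipole, E_θ = (kp sinθ)/r³.
kp/r³ = (8.99×10⁹)(4.68×10⁻¹⁰)/(2.60)³ = 0.2394 N/C.
E_θ = 0.2394·sin78° = 0.2341 N/C.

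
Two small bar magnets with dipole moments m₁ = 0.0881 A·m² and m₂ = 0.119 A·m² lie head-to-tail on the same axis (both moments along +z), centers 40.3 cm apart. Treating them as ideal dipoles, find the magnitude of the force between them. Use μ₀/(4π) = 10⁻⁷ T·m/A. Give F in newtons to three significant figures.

On-axis B of dipole 1: B = (μ₀/4π)·2m₁/r³. Force on dipole 2: F = m₂·dB/dr.
dB/dr = −(μ₀/4π)·6m₁/r⁴, so |F| = (μ₀/4π)·6m₁m₂/r⁴.
F = 6(10⁻⁷)(0.0881)(0.119)/(0.403)⁴ = 2.385×10⁻⁷ N.

F ≈ 2.38×10⁻⁷ N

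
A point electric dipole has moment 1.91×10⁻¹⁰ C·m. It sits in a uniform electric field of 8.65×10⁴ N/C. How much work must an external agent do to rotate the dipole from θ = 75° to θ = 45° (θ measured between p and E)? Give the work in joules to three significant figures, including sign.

W_ext = ΔU = U(θ₂) − U(θ₁) = −pE cosθ₂ − (−pE cosθ₁) = pE(cosθ₁ − cosθ₂).
W = (1.91×10⁻¹⁰)(8.65×10⁴)·(cos75° − cos45°) = (1.652×10⁻⁵)·(-0.4483) = -7.406×10⁻⁶ J.

W ≈ -7.41×10⁻⁶ J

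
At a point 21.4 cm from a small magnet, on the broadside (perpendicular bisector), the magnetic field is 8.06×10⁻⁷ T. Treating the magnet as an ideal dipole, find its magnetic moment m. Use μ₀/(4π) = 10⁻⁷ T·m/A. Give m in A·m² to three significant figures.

In the equatorial plane B = (μ₀/4π)·m/r³, so m = Br³·4π/(μ₀).
m = (8.06×10⁻⁷)·(0.214)³ / (10⁻⁷) = 0.07899 A·m².

m ≈ 0.0790 A·m²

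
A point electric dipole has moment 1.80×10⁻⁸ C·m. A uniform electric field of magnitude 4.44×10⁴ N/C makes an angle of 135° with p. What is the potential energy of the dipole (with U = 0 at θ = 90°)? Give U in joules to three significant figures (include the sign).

U ≈ 5.65×10⁻⁴ J

U = −p·E = −pE cosθ.
U = −(1.80×10⁻⁸)(4.44×10⁴)·cos135° = 5.651×10⁻⁴ J.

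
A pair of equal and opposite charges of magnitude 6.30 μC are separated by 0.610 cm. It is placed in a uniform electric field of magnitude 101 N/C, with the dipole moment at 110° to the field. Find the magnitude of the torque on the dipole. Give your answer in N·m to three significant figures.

Dipole moment p = qd = (6.30×10⁻⁶ C)(0.00610 m) = 3.843×10⁻⁸ C·m.
Torque on an electric dipole: τ = pE sinθ.
τ = (3.843×10⁻⁸)(101)·sin110° = 3.647×10⁻⁶ N·m.

τ ≈ 3.65×10⁻⁶ N·m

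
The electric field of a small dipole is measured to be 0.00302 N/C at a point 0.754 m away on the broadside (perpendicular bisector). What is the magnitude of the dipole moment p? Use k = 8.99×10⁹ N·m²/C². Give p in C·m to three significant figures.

In the equatorial plane E = kp/r³, so p = Er³/(k).
p = (0.00302)·(0.754)³ / (8.99×10⁹) = 1.440×10⁻¹³ C·m.

p ≈ 1.44×10⁻¹³ C·m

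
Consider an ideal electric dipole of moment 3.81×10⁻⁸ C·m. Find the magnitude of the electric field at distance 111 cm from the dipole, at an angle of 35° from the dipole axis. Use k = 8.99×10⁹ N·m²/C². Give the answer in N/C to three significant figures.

E ≈ 435 N/C

At angle θ the dipole field magnitude is E = (kp/r³)·√(1 + 3cos²θ).
kp/r³ = (8.99×10⁹)(3.81×10⁻⁸) / (1.11)³ = 250.4 N/C.
√(1 + 3cos²35°) = √(1 + 3·0.6710) = √3.0130 ≈ 1.7358.
E ≈ 250.4 × 1.736 = 434.7 N/C.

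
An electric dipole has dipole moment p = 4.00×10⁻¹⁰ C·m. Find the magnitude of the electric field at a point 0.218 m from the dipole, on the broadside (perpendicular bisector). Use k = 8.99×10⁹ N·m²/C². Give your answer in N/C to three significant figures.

E ≈ 347 N/C

On the perpendicular bisector E = kp/r³ (half the axial value at the same distance).
E = (8.99×10⁹)(4.00×10⁻¹⁰) / (0.218)³ = 347.1 N/C.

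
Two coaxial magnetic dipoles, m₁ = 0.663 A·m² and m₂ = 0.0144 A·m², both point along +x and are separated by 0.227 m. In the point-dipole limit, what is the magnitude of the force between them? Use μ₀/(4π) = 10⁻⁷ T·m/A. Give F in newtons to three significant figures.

On-axis B of dipole 1: B = (μ₀/4π)·2m₁/r³. Force on dipole 2: F = m₂·dB/dr.
dB/dr = −(μ₀/4π)·6m₁/r⁴, so |F| = (μ₀/4π)·6m₁m₂/r⁴.
F = 6(10⁻⁷)(0.663)(0.0144)/(0.227)⁴ = 2.157×10⁻⁶ N.

F ≈ 2.16×10⁻⁶ N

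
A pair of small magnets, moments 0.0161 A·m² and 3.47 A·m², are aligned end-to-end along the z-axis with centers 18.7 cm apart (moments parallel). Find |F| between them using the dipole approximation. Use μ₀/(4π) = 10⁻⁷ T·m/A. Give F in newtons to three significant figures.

F ≈ 2.74×10⁻⁵ N

On-axis B of dipole 1: B = (μ₀/4π)·2m₁/r³. Force on dipole 2: F = m₂·dB/dr.
dB/dr = −(μ₀/4π)·6m₁/r⁴, so |F| = (μ₀/4π)·6m₁m₂/r⁴.
F = 6(10⁻⁷)(0.0161)(3.47)/(0.187)⁴ = 2.741×10⁻⁵ N.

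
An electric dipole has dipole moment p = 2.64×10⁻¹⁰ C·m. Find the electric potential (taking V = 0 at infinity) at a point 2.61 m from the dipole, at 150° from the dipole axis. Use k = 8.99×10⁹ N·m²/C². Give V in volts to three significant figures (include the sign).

V ≈ -0.302 V

The dipole potential is V = kp cosθ / r².
V = (8.99×10⁹)(2.64×10⁻¹⁰)·cos150° / (2.61)² = -0.3017 V.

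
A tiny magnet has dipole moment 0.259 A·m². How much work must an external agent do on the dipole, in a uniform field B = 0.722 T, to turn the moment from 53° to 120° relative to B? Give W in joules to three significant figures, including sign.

W ≈ 0.206 J

W_ext = ΔU = −mB cosθ₂ + mB cosθ₁ = mB(cosθ₁ − cosθ₂).
W = (0.259)(0.722)·(cos53° − cos120°) = (0.1870)·(+1.1018) = 0.2060 J.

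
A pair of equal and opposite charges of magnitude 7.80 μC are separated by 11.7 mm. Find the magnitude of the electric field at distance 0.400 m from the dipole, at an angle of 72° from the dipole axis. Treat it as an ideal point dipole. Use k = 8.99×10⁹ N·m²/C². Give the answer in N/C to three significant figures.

Dipole moment p = qd = (7.80×10⁻⁶ C)(0.0117 m) = 9.126×10⁻⁸ C·m.
At angle θ the dipole field magnitude is E = (kp/r³)·√(1 + 3cos²θ).
kp/r³ = (8.99×10⁹)(9.126×10⁻⁸) / (0.400)³ = 1.282×10⁴ N/C.
√(1 + 3cos²72°) = √(1 + 3·0.0955) = √1.2865 ≈ 1.1342.
E ≈ 1.282×10⁴ × 1.134 = 1.454×10⁴ N/C.

E ≈ 1.45×10⁴ N/C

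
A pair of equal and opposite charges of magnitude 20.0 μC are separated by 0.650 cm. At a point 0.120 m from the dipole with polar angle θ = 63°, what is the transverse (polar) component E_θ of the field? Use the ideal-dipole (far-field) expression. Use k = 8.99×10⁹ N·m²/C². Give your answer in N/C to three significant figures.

Dipole moment p = qd = (2.00×10⁻⁵ C)(0.00650 m) = 1.30×10⁻⁷ C·m.
For a dipole, E_θ = (kp sinθ)/r³.
kp/r³ = (8.99×10⁹)(1.30×10⁻⁷)/(0.120)³ = 6.763×10⁵ N/C.
E_θ = 6.763×10⁵·sin63° = 6.026×10⁵ N/C.

E_θ ≈ 6.03×10⁵ N/C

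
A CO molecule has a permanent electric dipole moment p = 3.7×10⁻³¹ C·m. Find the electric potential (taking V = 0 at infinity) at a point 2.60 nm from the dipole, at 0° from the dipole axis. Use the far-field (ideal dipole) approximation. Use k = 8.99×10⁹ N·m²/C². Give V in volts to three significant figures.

V ≈ 4.92×10⁻⁴ V

The dipole potential is V = kp cosθ / r².
V = (8.99×10⁹)(3.70×10⁻³¹)·cos0° / (2.60×10⁻⁹)² = 4.921×10⁻⁴ V.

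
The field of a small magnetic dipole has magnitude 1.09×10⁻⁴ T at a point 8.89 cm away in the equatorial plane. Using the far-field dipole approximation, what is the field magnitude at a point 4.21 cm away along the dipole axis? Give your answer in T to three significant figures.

B ≈ 0.00205 T

Dipole fields scale as 1/r³ in the far field.
The axial field is twice the equatorial field at the same r, so the geometry factor is 2/1.
B₂ = B₁ · (2/1) · (r₁/r₂)³ = 1.09×10⁻⁴ · 2 · (8.89/4.21)³.
(r₁/r₂)³ = (2.112)³ = 9.416.
B₂ ≈ 0.002053 T.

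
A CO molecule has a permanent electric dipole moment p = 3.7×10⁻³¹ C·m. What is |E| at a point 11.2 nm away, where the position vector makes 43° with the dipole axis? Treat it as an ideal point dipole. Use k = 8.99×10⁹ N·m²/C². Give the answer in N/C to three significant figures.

At angle θ the dipole field magnitude is E = (kp/r³)·√(1 + 3cos²θ).
kp/r³ = (8.99×10⁹)(3.70×10⁻³¹) / (1.12×10⁻⁸)³ = 2368 N/C.
√(1 + 3cos²43°) = √(1 + 3·0.5349) = √2.6046 ≈ 1.6139.
E ≈ 2368 × 1.614 = 3821 N/C.

E ≈ 3820 N/C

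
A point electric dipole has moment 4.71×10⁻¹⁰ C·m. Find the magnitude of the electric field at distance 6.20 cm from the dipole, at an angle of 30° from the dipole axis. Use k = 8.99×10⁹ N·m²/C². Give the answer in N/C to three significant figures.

E ≈ 3.20×10⁴ N/C

At angle θ the dipole field magnitude is E = (kp/r³)·√(1 + 3cos²θ).
kp/r³ = (8.99×10⁹)(4.71×10⁻¹⁰) / (0.0620)³ = 1.777×10⁴ N/C.
√(1 + 3cos²30°) = √(1 + 3·0.7500) = √3.2500 ≈ 1.8028.
E ≈ 1.777×10⁴ × 1.803 = 3.203×10⁴ N/C.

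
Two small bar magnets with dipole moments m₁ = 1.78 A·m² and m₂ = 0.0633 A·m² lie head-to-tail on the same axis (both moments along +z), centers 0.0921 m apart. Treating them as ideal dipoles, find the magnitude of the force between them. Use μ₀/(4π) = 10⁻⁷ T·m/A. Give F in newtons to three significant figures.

F ≈ 9.40×10⁻⁴ N

On-axis B of dipole 1: B = (μ₀/4π)·2m₁/r³. Force on dipole 2: F = m₂·dB/dr.
dB/dr = −(μ₀/4π)·6m₁/r⁴, so |F| = (μ₀/4π)·6m₁m₂/r⁴.
F = 6(10⁻⁷)(1.78)(0.0633)/(0.0921)⁴ = 9.396×10⁻⁴ N.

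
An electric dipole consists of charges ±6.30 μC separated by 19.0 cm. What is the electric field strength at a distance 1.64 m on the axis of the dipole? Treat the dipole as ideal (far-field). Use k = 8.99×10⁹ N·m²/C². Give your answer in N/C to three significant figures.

E ≈ 4880 N/C

Dipole moment p = qd = (6.30×10⁻⁶ C)(0.190 m) = 1.197×10⁻⁶ C·m.
On the dipole axis E = 2kp/r³.
E = 2·(8.99×10⁹)(1.197×10⁻⁶) / (1.64)³ = 4879 N/C.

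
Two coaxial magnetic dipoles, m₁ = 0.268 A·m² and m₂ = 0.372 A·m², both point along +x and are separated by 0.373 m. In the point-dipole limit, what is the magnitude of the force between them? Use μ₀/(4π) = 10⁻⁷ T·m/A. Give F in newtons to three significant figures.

On-axis B of dipole 1: B = (μ₀/4π)·2m₁/r³. Force on dipole 2: F = m₂·dB/dr.
dB/dr = −(μ₀/4π)·6m₁/r⁴, so |F| = (μ₀/4π)·6m₁m₂/r⁴.
F = 6(10⁻⁷)(0.268)(0.372)/(0.373)⁴ = 3.090×10⁻⁶ N.

F ≈ 3.09×10⁻⁶ N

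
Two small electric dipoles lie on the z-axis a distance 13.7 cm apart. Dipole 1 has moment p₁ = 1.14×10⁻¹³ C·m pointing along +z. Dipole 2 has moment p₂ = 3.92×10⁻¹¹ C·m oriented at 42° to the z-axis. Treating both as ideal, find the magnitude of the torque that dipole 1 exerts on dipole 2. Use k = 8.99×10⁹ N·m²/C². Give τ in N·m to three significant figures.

τ ≈ 2.09×10⁻¹¹ N·m

The second dipole sits on the axis of the first, so the field there is axial: E₁ = 2kp₁/r³ along +z.
E₁ = 2(8.99×10⁹)(1.14×10⁻¹³)/(0.137)³ = 0.7971 N/C.
Torque on the second dipole: τ = p₂ E₁ sinθ.
τ = (3.92×10⁻¹¹)(0.7971)·sin42° = 2.091×10⁻¹¹ N·m.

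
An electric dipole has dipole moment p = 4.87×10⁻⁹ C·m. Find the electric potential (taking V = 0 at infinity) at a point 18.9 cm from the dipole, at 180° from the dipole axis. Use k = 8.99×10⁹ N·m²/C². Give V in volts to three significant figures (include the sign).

V ≈ -1230 V

The dipole potential is V = kp cosθ / r².
V = (8.99×10⁹)(4.87×10⁻⁹)·cos180° / (0.189)² = -1226 V.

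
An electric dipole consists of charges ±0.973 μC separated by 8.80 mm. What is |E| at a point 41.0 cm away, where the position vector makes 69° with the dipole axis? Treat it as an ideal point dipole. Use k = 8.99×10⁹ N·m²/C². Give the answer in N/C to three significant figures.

E ≈ 1310 N/C

Dipole moment p = qd = (9.73×10⁻⁷ C)(0.00880 m) = 8.562×10⁻⁹ C·m.
At angle θ the dipole field magnitude is E = (kp/r³)·√(1 + 3cos²θ).
kp/r³ = (8.99×10⁹)(8.562×10⁻⁹) / (0.410)³ = 1117 N/C.
√(1 + 3cos²69°) = √(1 + 3·0.1284) = √1.3853 ≈ 1.1770.
E ≈ 1117 × 1.177 = 1314 N/C.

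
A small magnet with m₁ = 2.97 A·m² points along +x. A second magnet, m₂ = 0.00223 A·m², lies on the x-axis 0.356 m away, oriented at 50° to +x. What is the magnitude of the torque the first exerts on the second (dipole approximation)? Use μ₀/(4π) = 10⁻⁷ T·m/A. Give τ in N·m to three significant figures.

Dipole B is on the axis of dipole A, so B₁ there is axial: B₁ = (μ₀/4π)·2m₁/r³ along +x.
B₁ = 2(10⁻⁷)(2.97)/(0.356)³ = 1.317×10⁻⁵ T.
τ = m₂ B₁ sinθ.
τ = (0.00223)(1.317×10⁻⁵)·sin50° = 2.249×10⁻⁸ N·m.

τ ≈ 2.25×10⁻⁸ N·m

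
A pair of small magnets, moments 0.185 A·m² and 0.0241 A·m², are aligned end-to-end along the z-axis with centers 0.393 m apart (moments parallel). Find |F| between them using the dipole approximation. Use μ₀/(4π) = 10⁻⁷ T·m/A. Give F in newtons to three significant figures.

On-axis B of dipole 1: B = (μ₀/4π)·2m₁/r³. Force on dipole 2: F = m₂·dB/dr.
dB/dr = −(μ₀/4π)·6m₁/r⁴, so |F| = (μ₀/4π)·6m₁m₂/r⁴.
F = 6(10⁻⁷)(0.185)(0.0241)/(0.393)⁴ = 1.121×10⁻⁷ N.

F ≈ 1.12×10⁻⁷ N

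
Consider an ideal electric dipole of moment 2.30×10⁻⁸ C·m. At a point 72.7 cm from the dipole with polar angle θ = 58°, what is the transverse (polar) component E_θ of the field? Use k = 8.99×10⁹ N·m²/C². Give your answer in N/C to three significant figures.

For a dipole, E_θ = (kp sinθ)/r³.
kp/r³ = (8.99×10⁹)(2.30×10⁻⁸)/(0.727)³ = 538.1 N/C.
E_θ = 538.1·sin58° = 456.4 N/C.

E_θ ≈ 456 N/C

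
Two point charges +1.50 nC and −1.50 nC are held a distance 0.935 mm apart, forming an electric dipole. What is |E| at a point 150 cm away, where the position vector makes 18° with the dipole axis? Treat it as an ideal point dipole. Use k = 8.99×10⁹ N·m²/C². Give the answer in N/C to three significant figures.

E ≈ 0.00720 N/C

Dipole moment p = qd = (1.50×10⁻⁹ C)(9.35×10⁻⁴ m) = 1.403×10⁻¹² C·m.
At angle θ the dipole field magnitude is E = (kp/r³)·√(1 + 3cos²θ).
kp/r³ = (8.99×10⁹)(1.403×10⁻¹²) / (1.50)³ = 0.003737 N/C.
√(1 + 3cos²18°) = √(1 + 3·0.9045) = √3.7135 ≈ 1.9271.
E ≈ 0.003737 × 1.927 = 0.007202 N/C.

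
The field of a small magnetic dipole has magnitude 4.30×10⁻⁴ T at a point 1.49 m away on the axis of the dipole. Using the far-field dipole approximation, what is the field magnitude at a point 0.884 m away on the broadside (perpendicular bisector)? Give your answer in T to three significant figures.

B ≈ 0.00103 T

Dipole fields scale as 1/r³ in the far field.
The axial field is twice the equatorial field at the same r, so the geometry factor is 1/2.
B₂ = B₁ · (1/2) · (r₁/r₂)³ = 4.30×10⁻⁴ · 0.5 · (1.49/0.884)³.
(r₁/r₂)³ = (1.686)³ = 4.789.
B₂ ≈ 0.001030 T.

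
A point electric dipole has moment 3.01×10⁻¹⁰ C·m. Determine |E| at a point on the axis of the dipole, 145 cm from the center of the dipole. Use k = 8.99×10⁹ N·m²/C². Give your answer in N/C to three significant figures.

On the dipole axis E = 2kp/r³.
E = 2·(8.99×10⁹)(3.01×10⁻¹⁰) / (1.45)³ = 1.775 N/C.

E ≈ 1.78 N/C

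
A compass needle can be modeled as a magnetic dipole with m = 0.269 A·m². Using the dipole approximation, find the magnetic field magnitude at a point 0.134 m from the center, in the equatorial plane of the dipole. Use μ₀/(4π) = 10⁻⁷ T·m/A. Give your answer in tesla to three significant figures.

B ≈ 1.12×10⁻⁵ T

In the equatorial plane B = (μ₀/4π)·m/r³ (half the axial value).
B = (10⁻⁷)·(0.269) / (0.134)³ = 1.118×10⁻⁵ T.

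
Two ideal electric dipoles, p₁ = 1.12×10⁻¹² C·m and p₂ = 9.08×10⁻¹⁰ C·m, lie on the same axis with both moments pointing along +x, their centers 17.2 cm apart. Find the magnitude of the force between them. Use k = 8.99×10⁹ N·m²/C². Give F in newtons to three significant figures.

F ≈ 6.27×10⁻⁸ N

On-axis field of dipole 1 at distance r: E = 2kp₁/r³. Force on dipole 2 is F = p₂·dE/dr (gradient along axis).
dE/dr = −6kp₁/r⁴, so |F| = 6kp₁p₂/r⁴ (attractive for aligned moments).
F = 6(8.99×10⁹)(1.12×10⁻¹²)(9.08×10⁻¹⁰)/(0.172)⁴ = 6.268×10⁻⁸ N.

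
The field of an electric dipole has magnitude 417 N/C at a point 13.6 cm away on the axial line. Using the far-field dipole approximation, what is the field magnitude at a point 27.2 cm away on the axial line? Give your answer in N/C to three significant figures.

E ≈ 52.1 N/C

Dipole fields scale as 1/r³ in the far field; the geometry is the same at both points.
E₂ = E₁ · (r₁/r₂)³ = 417 · (13.6/27.2)³.
(r₁/r₂)³ = (0.5)³ = 0.125.
E₂ ≈ 52.12 N/C.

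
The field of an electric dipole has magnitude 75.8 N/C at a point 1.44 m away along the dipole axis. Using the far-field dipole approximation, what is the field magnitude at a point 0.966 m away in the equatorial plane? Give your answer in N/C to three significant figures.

Dipole fields scale as 1/r³ in the far field.
The axial field is twice the equatorial field at the same r, so the geometry factor is 1/2.
E₂ = E₁ · (1/2) · (r₁/r₂)³ = 75.8 · 0.5 · (1.44/0.966)³.
(r₁/r₂)³ = (1.491)³ = 3.313.
E₂ ≈ 125.5 N/C.

E ≈ 126 N/C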